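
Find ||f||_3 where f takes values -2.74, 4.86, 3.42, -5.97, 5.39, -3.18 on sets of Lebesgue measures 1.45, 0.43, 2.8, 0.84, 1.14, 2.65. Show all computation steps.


Step 1: Compute |f_i|^3 for each value:
  |-2.74|^3 = 20.570824
  |4.86|^3 = 114.791256
  |3.42|^3 = 40.001688
  |-5.97|^3 = 212.776173
  |5.39|^3 = 156.590819
  |-3.18|^3 = 32.157432
Step 2: Multiply by measures and sum:
  20.570824 * 1.45 = 29.827695
  114.791256 * 0.43 = 49.36024
  40.001688 * 2.8 = 112.004726
  212.776173 * 0.84 = 178.731985
  156.590819 * 1.14 = 178.513534
  32.157432 * 2.65 = 85.217195
Sum = 29.827695 + 49.36024 + 112.004726 + 178.731985 + 178.513534 + 85.217195 = 633.655375
Step 3: Take the p-th root:
||f||_3 = (633.655375)^(1/3) = 8.589167


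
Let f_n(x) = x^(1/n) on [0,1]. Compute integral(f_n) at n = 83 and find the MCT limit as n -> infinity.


At n = 83: f_83(x) = x^(1/83).
Step 1: integral(x^(1/83), 0, 1) = [x^(1/83+1) / (1/83+1)] from 0 to 1
     = 1 / (1/83 + 1) = 1 / ((83+1)/83) = 83/(83+1)
     = 83/84 = 0.988095
Step 2: As n -> infinity, f_n(x) = x^(1/n) -> 1 for x in (0,1], and f_n is increasing in n.
By MCT, lim_n integral(f_n) = integral(lim_n f_n) = integral(1, 0, 1) = 1.
Step 3: Verify convergence: 83/84 = 0.988095 -> 1


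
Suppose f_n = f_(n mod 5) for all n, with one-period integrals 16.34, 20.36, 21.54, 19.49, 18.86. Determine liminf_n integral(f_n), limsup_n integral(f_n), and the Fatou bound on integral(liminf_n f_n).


The sequence (integral(f_n)) is periodic with period 5, repeating the values 16.34, 20.36, 21.54, 19.49, 18.86 indefinitely.
Step 1: For a periodic sequence, every tail (a_m, a_(m+1), ...) contains all 5 period values infinitely often.
Step 2: Hence inf of every tail = min of the period values = min(16.34, 20.36, 21.54, 19.49, 18.86) = 16.34.
        liminf_n integral(f_n) = sup over m of (inf of tail from m) = 16.34.
Step 3: Similarly sup of every tail = max of the period values = 21.54.
        limsup_n integral(f_n) = 21.54.
Step 4: Fatou's lemma: integral(liminf_n f_n) <= liminf_n integral(f_n) = 16.34.
        So the integral of the pointwise liminf is at most 16.34.


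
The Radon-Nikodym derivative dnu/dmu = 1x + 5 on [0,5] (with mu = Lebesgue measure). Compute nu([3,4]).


nu(A) = integral_A (dnu/dmu) dmu = integral_3^4 (1x + 5) dx
Step 1: Antiderivative F(x) = (1/2)x^2 + 5x
Step 2: F(4) = (1/2)*4^2 + 5*4 = 8 + 20 = 28
Step 3: F(3) = (1/2)*3^2 + 5*3 = 4.5 + 15 = 19.5
Step 4: nu([3,4]) = F(4) - F(3) = 28 - 19.5 = 8.5


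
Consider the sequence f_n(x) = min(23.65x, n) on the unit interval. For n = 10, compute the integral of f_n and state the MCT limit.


f(x) = 23.65x on [0,1]; f_n(x) = min(23.65x, n). At n = 10:
Step 1: f(x) reaches 10 at x = 10/23.65 = 0.422833
Step 2: integral(f_10) = integral(23.65x, 0, 0.422833) + integral(10, 0.422833, 1)
       = 23.65*0.422833^2/2 + 10*(1 - 0.422833)
       = 2.114165 + 5.77167
       = 7.885835
Step 3: As n -> infinity, f_n increases to f, so by MCT integral(f_n) -> integral(f) = 23.65/2 = 11.825.
Convergence: integral(f_10) = 7.885835 -> 11.825 as n -> infinity


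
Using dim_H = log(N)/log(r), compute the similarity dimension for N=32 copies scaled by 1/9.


For a self-similar set with N copies scaled by 1/r:
dim_H = log(N)/log(r) = log(32)/log(9)
= 3.465736/2.197225
= 1.577324


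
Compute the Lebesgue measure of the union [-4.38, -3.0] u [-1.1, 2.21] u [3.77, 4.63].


For pairwise disjoint intervals, m(union) = sum of lengths.
= (-3.0 - -4.38) + (2.21 - -1.1) + (4.63 - 3.77)
= 1.38 + 3.31 + 0.86
= 5.55


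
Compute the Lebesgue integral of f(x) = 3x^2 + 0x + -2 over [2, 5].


The Lebesgue integral of a Riemann-integrable function agrees with the Riemann integral.
Antiderivative F(x) = (3/3)x^3 + (0/2)x^2 + -2x
F(5) = (3/3)*5^3 + (0/2)*5^2 + -2*5
     = (3/3)*125 + (0/2)*25 + -2*5
     = 125 + 0.0 + -10
     = 115
F(2) = 4
Integral = F(5) - F(2) = 115 - 4 = 111


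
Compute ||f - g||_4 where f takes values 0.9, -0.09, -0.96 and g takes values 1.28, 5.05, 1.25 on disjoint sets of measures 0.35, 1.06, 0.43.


Step 1: Compute differences f_i - g_i:
  0.9 - 1.28 = -0.38
  -0.09 - 5.05 = -5.14
  -0.96 - 1.25 = -2.21
Step 2: Compute |diff|^4 * measure for each set:
  |-0.38|^4 * 0.35 = 0.020851 * 0.35 = 0.007298
  |-5.14|^4 * 1.06 = 697.995264 * 1.06 = 739.87498
  |-2.21|^4 * 0.43 = 23.854433 * 0.43 = 10.257406
Step 3: Sum = 750.139684
Step 4: ||f-g||_4 = (750.139684)^(1/4) = 5.233419


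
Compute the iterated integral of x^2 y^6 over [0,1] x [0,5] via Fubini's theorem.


By Fubini's theorem, the double integral factors as a product of single integrals:
Step 1: integral_0^1 x^2 dx = [x^3/3] from 0 to 1
     = 1^3/3 = 0.333333
Step 2: integral_0^5 y^6 dy = [y^7/7] from 0 to 5
     = 5^7/7 = 11160.714286
Step 3: Double integral = 0.333333 * 11160.714286 = 3720.238095


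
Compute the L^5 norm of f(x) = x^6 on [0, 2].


Step 1: ||f||_5 = (integral_0^2 |x^6|^5 dx)^(1/5)
     = (integral_0^2 x^30 dx)^(1/5)
Step 2: integral_0^2 x^30 dx = [x^31/(31)] from 0 to 2 = 2^31/31
     = 2147483648/31 = 6.927367e+07
Step 3: ||f||_5 = (6.927367e+07)^(1/5) = 36.992496


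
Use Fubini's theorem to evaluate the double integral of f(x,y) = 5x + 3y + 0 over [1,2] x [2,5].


By Fubini, integrate in x first, then y.
Step 1: Fix y, integrate over x in [1,2]:
  integral(5x + 3y + 0, x=1..2)
  = 5*(2^2 - 1^2)/2 + (3y + 0)*(2 - 1)
  = 7.5 + (3y + 0)*1
  = 7.5 + 3y + 0
  = 7.5 + 3y
Step 2: Integrate over y in [2,5]:
  integral(7.5 + 3y, y=2..5)
  = 7.5*3 + 3*(5^2 - 2^2)/2
  = 22.5 + 31.5
  = 54


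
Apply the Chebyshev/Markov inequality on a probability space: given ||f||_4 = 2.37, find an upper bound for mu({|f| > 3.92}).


Chebyshev/Markov inequality: mu(|f| > eps) <= (||f||_p / eps)^p
Step 1: ||f||_4 / eps = 2.37 / 3.92 = 0.604592
Step 2: Raise to power p = 4:
  (0.604592)^4 = 0.133613
Step 3: Therefore mu(|f| > 3.92) <= 0.133613


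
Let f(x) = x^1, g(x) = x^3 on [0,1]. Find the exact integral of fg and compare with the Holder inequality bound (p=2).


Step 1: Exact integral of f*g = integral(x^4, 0, 1) = 1/5
     = 0.2
Step 2: Holder bound with p=2, q=2:
  ||f||_p = (integral x^2 dx)^(1/2) = (1/3)^(1/2) = 0.57735
  ||g||_q = (integral x^6 dx)^(1/2) = (1/7)^(1/2) = 0.377964
Step 3: Holder bound = ||f||_p * ||g||_q = 0.57735 * 0.377964 = 0.218218
Verification: 0.2 <= 0.218218 (Holder holds)


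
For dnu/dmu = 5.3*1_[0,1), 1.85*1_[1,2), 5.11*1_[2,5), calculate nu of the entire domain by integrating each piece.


Integrate each piece of the Radon-Nikodym derivative:
Step 1: integral_0^1 5.3 dx = 5.3*(1-0) = 5.3*1 = 5.3
Step 2: integral_1^2 1.85 dx = 1.85*(2-1) = 1.85*1 = 1.85
Step 3: integral_2^5 5.11 dx = 5.11*(5-2) = 5.11*3 = 15.33
Total: 5.3 + 1.85 + 15.33 = 22.48


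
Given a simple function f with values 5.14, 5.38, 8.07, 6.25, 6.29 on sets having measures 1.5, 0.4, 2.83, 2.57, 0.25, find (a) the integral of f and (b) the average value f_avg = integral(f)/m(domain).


Step 1: Integral = sum(value_i * measure_i)
= 5.14*1.5 + 5.38*0.4 + 8.07*2.83 + 6.25*2.57 + 6.29*0.25
= 7.71 + 2.152 + 22.8381 + 16.0625 + 1.5725
= 50.3351
Step 2: Total measure of domain = 1.5 + 0.4 + 2.83 + 2.57 + 0.25 = 7.55
Step 3: Average value = 50.3351 / 7.55 = 6.666901


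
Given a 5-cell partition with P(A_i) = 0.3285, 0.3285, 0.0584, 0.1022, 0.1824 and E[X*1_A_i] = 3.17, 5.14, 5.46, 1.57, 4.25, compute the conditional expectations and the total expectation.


For each cell A_i: E[X|A_i] = E[X*1_A_i] / P(A_i)
Step 1: E[X|A_1] = 3.17 / 0.3285 = 9.649924
Step 2: E[X|A_2] = 5.14 / 0.3285 = 15.64688
Step 3: E[X|A_3] = 5.46 / 0.0584 = 93.493151
Step 4: E[X|A_4] = 1.57 / 0.1022 = 15.362035
Step 5: E[X|A_5] = 4.25 / 0.1824 = 23.300439
Verification: E[X] = sum E[X*1_A_i] = 3.17 + 5.14 + 5.46 + 1.57 + 4.25 = 19.59


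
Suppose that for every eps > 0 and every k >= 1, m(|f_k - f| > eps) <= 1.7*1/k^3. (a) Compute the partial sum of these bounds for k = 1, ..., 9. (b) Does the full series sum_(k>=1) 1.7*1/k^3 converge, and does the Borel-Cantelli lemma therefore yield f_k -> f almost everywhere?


Step 1: List the terms 1.7*1/k^3 for k = 1 to 9:
  k=1: 1.7
  k=2: 0.2125
  k=3: 0.062963
  k=4: 0.026562
  k=5: 0.0136
  k=6: 0.00787
  k=7: 0.004956
  k=8: 0.00332
  k=9: 0.002332
Step 2: Partial sum = 1.7 + 0.2125 + 0.062963 + 0.026562 + 0.0136 + 0.00787 + 0.004956 + 0.00332 + 0.002332
     = 2.034104
Step 3: The full series sum_(k>=1) 1.7*1/k^3 converges (p-series with p = 3 > 1; a constant multiple of a convergent series converges).
Step 4: Fix eps > 0. Since sum_k m(|f_k - f| > eps) < infinity, the Borel-Cantelli lemma gives
        m(limsup_k {|f_k - f| > eps}) = 0, i.e. for a.e. x, |f_k(x) - f(x)| <= eps for all large k.
        Applying this with eps = 1/j for j = 1, 2, ... and intersecting the countably many full-measure sets,
        for a.e. x we get limsup_k |f_k(x) - f(x)| <= 1/j for every j, hence f_k -> f almost everywhere.
Conclusion: series converges; Borel-Cantelli yields f_k -> f a.e.


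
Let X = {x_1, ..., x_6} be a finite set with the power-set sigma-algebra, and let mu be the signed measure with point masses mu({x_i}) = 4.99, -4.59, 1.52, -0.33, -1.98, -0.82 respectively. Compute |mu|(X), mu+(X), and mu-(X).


Step 1: Every measurable set is a union of atoms (the cells / points), so a Hahn decomposition is
  obtained by grouping atoms by sign: P = union of atoms with mu > 0, N = union of the remaining atoms.
  Atoms in P (indices): 1, 3;  atoms in N (indices): 2, 4, 5, 6
  Positive values: 4.99, 1.52
  Negative values: -4.59, -0.33, -1.98, -0.82
Step 2: mu+(X) = mu(P) = sum of positive atom values = 6.51
Step 3: mu-(X) = -mu(N) = sum of |negative atom values| = 7.72
Step 4: |mu|(X) = mu+(X) + mu-(X) = 6.51 + 7.72 = 14.23


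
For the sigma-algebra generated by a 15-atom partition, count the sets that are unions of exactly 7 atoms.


Each element of F is a union of some subset of the 15 atoms.
Elements that are unions of exactly 7 atoms correspond to 7-element subsets of the 15 atoms.
Count = C(15, 7) = 15! / (7! * 8!) = 6435.


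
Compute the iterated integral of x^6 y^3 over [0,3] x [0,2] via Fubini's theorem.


By Fubini's theorem, the double integral factors as a product of single integrals:
Step 1: integral_0^3 x^6 dx = [x^7/7] from 0 to 3
     = 3^7/7 = 312.428571
Step 2: integral_0^2 y^3 dy = [y^4/4] from 0 to 2
     = 2^4/4 = 4
Step 3: Double integral = 312.428571 * 4 = 1249.714286


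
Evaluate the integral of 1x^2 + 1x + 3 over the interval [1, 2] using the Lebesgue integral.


The Lebesgue integral of a Riemann-integrable function agrees with the Riemann integral.
Antiderivative F(x) = (1/3)x^3 + (1/2)x^2 + 3x
F(2) = (1/3)*2^3 + (1/2)*2^2 + 3*2
     = (1/3)*8 + (1/2)*4 + 3*2
     = 2.666667 + 2 + 6
     = 10.666667
F(1) = 3.833333
Integral = F(2) - F(1) = 10.666667 - 3.833333 = 6.833333


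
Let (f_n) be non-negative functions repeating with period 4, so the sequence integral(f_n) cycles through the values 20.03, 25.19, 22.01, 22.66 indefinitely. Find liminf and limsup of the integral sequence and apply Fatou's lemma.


The sequence (integral(f_n)) is periodic with period 4, repeating the values 20.03, 25.19, 22.01, 22.66 indefinitely.
Step 1: For a periodic sequence, every tail (a_m, a_(m+1), ...) contains all 4 period values infinitely often.
Step 2: Hence inf of every tail = min of the period values = min(20.03, 25.19, 22.01, 22.66) = 20.03.
        liminf_n integral(f_n) = sup over m of (inf of tail from m) = 20.03.
Step 3: Similarly sup of every tail = max of the period values = 25.19.
        limsup_n integral(f_n) = 25.19.
Step 4: Fatou's lemma: integral(liminf_n f_n) <= liminf_n integral(f_n) = 20.03.
        So the integral of the pointwise liminf is at most 20.03.


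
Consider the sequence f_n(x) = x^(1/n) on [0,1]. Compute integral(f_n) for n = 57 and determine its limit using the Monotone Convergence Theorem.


At n = 57: f_57(x) = x^(1/57).
Step 1: integral(x^(1/57), 0, 1) = [x^(1/57+1) / (1/57+1)] from 0 to 1
     = 1 / (1/57 + 1) = 1 / ((57+1)/57) = 57/(57+1)
     = 57/58 = 0.982759
Step 2: As n -> infinity, f_n(x) = x^(1/n) -> 1 for x in (0,1], and f_n is increasing in n.
By MCT, lim_n integral(f_n) = integral(lim_n f_n) = integral(1, 0, 1) = 1.
Step 3: Verify convergence: 57/58 = 0.982759 -> 1


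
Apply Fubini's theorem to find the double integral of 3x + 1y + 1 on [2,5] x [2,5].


By Fubini, integrate in x first, then y.
Step 1: Fix y, integrate over x in [2,5]:
  integral(3x + 1y + 1, x=2..5)
  = 3*(5^2 - 2^2)/2 + (1y + 1)*(5 - 2)
  = 31.5 + (1y + 1)*3
  = 31.5 + 3y + 3
  = 34.5 + 3y
Step 2: Integrate over y in [2,5]:
  integral(34.5 + 3y, y=2..5)
  = 34.5*3 + 3*(5^2 - 2^2)/2
  = 103.5 + 31.5
  = 135


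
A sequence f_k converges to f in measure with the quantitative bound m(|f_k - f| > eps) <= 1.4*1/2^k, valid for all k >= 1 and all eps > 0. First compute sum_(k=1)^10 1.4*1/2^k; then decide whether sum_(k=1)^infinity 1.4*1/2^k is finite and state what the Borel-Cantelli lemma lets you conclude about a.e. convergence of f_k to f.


Step 1: List the terms 1.4*1/2^k for k = 1 to 10:
  k=1: 0.7
  k=2: 0.35
  k=3: 0.175
  k=4: 0.0875
  k=5: 0.04375
  k=6: 0.021875
  k=7: 0.010937
  k=8: 0.005469
  k=9: 0.002734
  k=10: 0.001367
Step 2: Partial sum = 0.7 + 0.35 + 0.175 + 0.0875 + 0.04375 + 0.021875 + 0.010937 + 0.005469 + 0.002734 + 0.001367
     = 1.398633
Step 3: The full series sum_(k>=1) 1.4*1/2^k converges (geometric series with ratio 1/2 < 1; a constant multiple of a convergent series converges).
Step 4: Fix eps > 0. Since sum_k m(|f_k - f| > eps) < infinity, the Borel-Cantelli lemma gives
        m(limsup_k {|f_k - f| > eps}) = 0, i.e. for a.e. x, |f_k(x) - f(x)| <= eps for all large k.
        Applying this with eps = 1/j for j = 1, 2, ... and intersecting the countably many full-measure sets,
        for a.e. x we get limsup_k |f_k(x) - f(x)| <= 1/j for every j, hence f_k -> f almost everywhere.
Conclusion: series converges; Borel-Cantelli yields f_k -> f a.e.


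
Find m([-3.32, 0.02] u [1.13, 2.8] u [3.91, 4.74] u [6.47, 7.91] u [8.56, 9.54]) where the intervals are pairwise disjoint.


For pairwise disjoint intervals, m(union) = sum of lengths.
= (0.02 - -3.32) + (2.8 - 1.13) + (4.74 - 3.91) + (7.91 - 6.47) + (9.54 - 8.56)
= 3.34 + 1.67 + 0.83 + 1.44 + 0.98
= 8.26


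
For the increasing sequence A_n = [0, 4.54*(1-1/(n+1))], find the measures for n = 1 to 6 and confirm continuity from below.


By continuity of measure from below: if A_n increases to A, then m(A_n) -> m(A).
Here A = [0, 4.54], so m(A) = 4.54
Step 1: a_1 = 4.54*(1 - 1/2) = 2.27, m(A_1) = 2.27
Step 2: a_2 = 4.54*(1 - 1/3) = 3.0267, m(A_2) = 3.0267
Step 3: a_3 = 4.54*(1 - 1/4) = 3.405, m(A_3) = 3.405
Step 4: a_4 = 4.54*(1 - 1/5) = 3.632, m(A_4) = 3.632
Step 5: a_5 = 4.54*(1 - 1/6) = 3.7833, m(A_5) = 3.7833
Step 6: a_6 = 4.54*(1 - 1/7) = 3.8914, m(A_6) = 3.8914
Limit: m(A_n) -> m([0,4.54]) = 4.54


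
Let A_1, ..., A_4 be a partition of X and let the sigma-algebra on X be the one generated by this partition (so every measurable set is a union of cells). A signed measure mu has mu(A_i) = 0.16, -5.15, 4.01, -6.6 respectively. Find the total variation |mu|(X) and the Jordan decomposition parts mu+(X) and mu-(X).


Step 1: Every measurable set is a union of atoms (the cells / points), so a Hahn decomposition is
  obtained by grouping atoms by sign: P = union of atoms with mu > 0, N = union of the remaining atoms.
  Atoms in P (indices): 1, 3;  atoms in N (indices): 2, 4
  Positive values: 0.16, 4.01
  Negative values: -5.15, -6.6
Step 2: mu+(X) = mu(P) = sum of positive atom values = 4.17
Step 3: mu-(X) = -mu(N) = sum of |negative atom values| = 11.75
Step 4: |mu|(X) = mu+(X) + mu-(X) = 4.17 + 11.75 = 15.92


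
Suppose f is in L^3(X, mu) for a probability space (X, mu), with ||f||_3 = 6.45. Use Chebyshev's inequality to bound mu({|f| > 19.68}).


Chebyshev/Markov inequality: mu(|f| > eps) <= (||f||_p / eps)^p
Step 1: ||f||_3 / eps = 6.45 / 19.68 = 0.327744
Step 2: Raise to power p = 3:
  (0.327744)^3 = 0.035205
Step 3: Therefore mu(|f| > 19.68) <= 0.035205


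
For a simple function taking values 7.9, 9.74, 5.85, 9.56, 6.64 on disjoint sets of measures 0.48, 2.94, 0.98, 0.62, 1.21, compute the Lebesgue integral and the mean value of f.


Step 1: Integral = sum(value_i * measure_i)
= 7.9*0.48 + 9.74*2.94 + 5.85*0.98 + 9.56*0.62 + 6.64*1.21
= 3.792 + 28.6356 + 5.733 + 5.9272 + 8.0344
= 52.1222
Step 2: Total measure of domain = 0.48 + 2.94 + 0.98 + 0.62 + 1.21 = 6.23
Step 3: Average value = 52.1222 / 6.23 = 8.366324


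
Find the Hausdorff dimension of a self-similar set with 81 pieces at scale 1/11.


For a self-similar set with N copies scaled by 1/r:
dim_H = log(N)/log(r) = log(81)/log(11)
= 4.394449/2.397895
= 1.832628


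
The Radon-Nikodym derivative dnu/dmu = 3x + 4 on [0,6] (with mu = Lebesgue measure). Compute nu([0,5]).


nu(A) = integral_A (dnu/dmu) dmu = integral_0^5 (3x + 4) dx
Step 1: Antiderivative F(x) = (3/2)x^2 + 4x
Step 2: F(5) = (3/2)*5^2 + 4*5 = 37.5 + 20 = 57.5
Step 3: F(0) = (3/2)*0^2 + 4*0 = 0.0 + 0 = 0.0
Step 4: nu([0,5]) = F(5) - F(0) = 57.5 - 0.0 = 57.5


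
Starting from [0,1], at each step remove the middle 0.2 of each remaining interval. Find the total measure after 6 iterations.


Step 1: At each step, fraction remaining = 1 - 0.2 = 0.8
Step 2: After 6 steps, measure = (0.8)^6
Step 3: Computing the power step by step:
  After step 1: 0.8
  After step 2: 0.64
  After step 3: 0.512
  After step 4: 0.4096
  After step 5: 0.32768
  ...
Result = 0.262144


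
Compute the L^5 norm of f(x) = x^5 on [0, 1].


Step 1: ||f||_5 = (integral_0^1 |x^5|^5 dx)^(1/5)
     = (integral_0^1 x^25 dx)^(1/5)
Step 2: integral_0^1 x^25 dx = [x^26/(26)] from 0 to 1 = 1^26/26
     = 1/26 = 0.038462
Step 3: ||f||_5 = (0.038462)^(1/5) = 0.521201


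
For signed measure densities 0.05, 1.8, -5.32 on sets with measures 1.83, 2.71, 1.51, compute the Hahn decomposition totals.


Step 1: Compute signed measure on each set:
  Set 1: 0.05 * 1.83 = 0.0915
  Set 2: 1.8 * 2.71 = 4.878
  Set 3: -5.32 * 1.51 = -8.0332
Step 2: Total signed measure = (0.0915) + (4.878) + (-8.0332)
     = -3.0637
Step 3: Positive part mu+(X) = sum of positive contributions = 4.9695
Step 4: Negative part mu-(X) = |sum of negative contributions| = 8.0332


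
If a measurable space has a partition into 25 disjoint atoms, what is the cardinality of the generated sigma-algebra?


Each element of the sigma-algebra is a union of some subset of the 25 atoms.
The number of such subsets is 2^25 = 33554432.


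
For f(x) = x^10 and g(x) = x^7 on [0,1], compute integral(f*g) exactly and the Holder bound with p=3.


Step 1: Exact integral of f*g = integral(x^17, 0, 1) = 1/18
     = 0.055556
Step 2: Holder bound with p=3, q=1.5:
  ||f||_p = (integral x^30 dx)^(1/3) = (1/31)^(1/3) = 0.318331
  ||g||_q = (integral x^10.5 dx)^(1/1.5) = (1/11.5)^(1/1.5) = 0.196276
Step 3: Holder bound = ||f||_p * ||g||_q = 0.318331 * 0.196276 = 0.062481
Verification: 0.055556 <= 0.062481 (Holder holds)


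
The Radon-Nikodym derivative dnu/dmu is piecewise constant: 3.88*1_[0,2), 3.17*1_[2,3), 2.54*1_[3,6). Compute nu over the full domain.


Integrate each piece of the Radon-Nikodym derivative:
Step 1: integral_0^2 3.88 dx = 3.88*(2-0) = 3.88*2 = 7.76
Step 2: integral_2^3 3.17 dx = 3.17*(3-2) = 3.17*1 = 3.17
Step 3: integral_3^6 2.54 dx = 2.54*(6-3) = 2.54*3 = 7.62
Total: 7.76 + 3.17 + 7.62 = 18.55


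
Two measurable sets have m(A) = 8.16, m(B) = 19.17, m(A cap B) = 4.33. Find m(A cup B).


By inclusion-exclusion: m(A u B) = m(A) + m(B) - m(A n B)
= 8.16 + 19.17 - 4.33
= 23


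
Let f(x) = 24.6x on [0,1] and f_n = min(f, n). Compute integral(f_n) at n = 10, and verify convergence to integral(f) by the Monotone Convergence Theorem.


f(x) = 24.6x on [0,1]; f_n(x) = min(24.6x, n). At n = 10:
Step 1: f(x) reaches 10 at x = 10/24.6 = 0.406504
Step 2: integral(f_10) = integral(24.6x, 0, 0.406504) + integral(10, 0.406504, 1)
       = 24.6*0.406504^2/2 + 10*(1 - 0.406504)
       = 2.03252 + 5.934959
       = 7.96748
Step 3: As n -> infinity, f_n increases to f, so by MCT integral(f_n) -> integral(f) = 24.6/2 = 12.3.
Convergence: integral(f_10) = 7.96748 -> 12.3 as n -> infinity


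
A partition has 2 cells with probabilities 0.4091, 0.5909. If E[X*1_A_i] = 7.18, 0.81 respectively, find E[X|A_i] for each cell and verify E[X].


For each cell A_i: E[X|A_i] = E[X*1_A_i] / P(A_i)
Step 1: E[X|A_1] = 7.18 / 0.4091 = 17.550721
Step 2: E[X|A_2] = 0.81 / 0.5909 = 1.37079
Verification: E[X] = sum E[X*1_A_i] = 7.18 + 0.81 = 7.99


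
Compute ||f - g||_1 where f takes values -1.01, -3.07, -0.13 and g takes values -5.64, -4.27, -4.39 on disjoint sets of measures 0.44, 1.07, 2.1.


Step 1: Compute differences f_i - g_i:
  -1.01 - -5.64 = 4.63
  -3.07 - -4.27 = 1.2
  -0.13 - -4.39 = 4.26
Step 2: Compute |diff|^1 * measure for each set:
  |4.63|^1 * 0.44 = 4.63 * 0.44 = 2.0372
  |1.2|^1 * 1.07 = 1.2 * 1.07 = 1.284
  |4.26|^1 * 2.1 = 4.26 * 2.1 = 8.946
Step 3: Sum = 12.2672
Step 4: ||f-g||_1 = (12.2672)^(1/1) = 12.2672


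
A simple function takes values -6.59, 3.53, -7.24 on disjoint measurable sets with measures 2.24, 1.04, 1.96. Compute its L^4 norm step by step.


Step 1: Compute |f_i|^4 for each value:
  |-6.59|^4 = 1885.99987
  |3.53|^4 = 155.274029
  |-7.24|^4 = 2747.60479
Step 2: Multiply by measures and sum:
  1885.99987 * 2.24 = 4224.639708
  155.274029 * 1.04 = 161.48499
  2747.60479 * 1.96 = 5385.305388
Sum = 4224.639708 + 161.48499 + 5385.305388 = 9771.430086
Step 3: Take the p-th root:
||f||_4 = (9771.430086)^(1/4) = 9.942361


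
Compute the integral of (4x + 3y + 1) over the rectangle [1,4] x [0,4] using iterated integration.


By Fubini, integrate in x first, then y.
Step 1: Fix y, integrate over x in [1,4]:
  integral(4x + 3y + 1, x=1..4)
  = 4*(4^2 - 1^2)/2 + (3y + 1)*(4 - 1)
  = 30 + (3y + 1)*3
  = 30 + 9y + 3
  = 33 + 9y
Step 2: Integrate over y in [0,4]:
  integral(33 + 9y, y=0..4)
  = 33*4 + 9*(4^2 - 0^2)/2
  = 132 + 72
  = 204


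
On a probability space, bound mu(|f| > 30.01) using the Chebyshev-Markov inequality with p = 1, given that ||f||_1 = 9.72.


Chebyshev/Markov inequality: mu(|f| > eps) <= (||f||_p / eps)^p
Step 1: ||f||_1 / eps = 9.72 / 30.01 = 0.323892
Step 2: Raise to power p = 1:
  (0.323892)^1 = 0.323892
Step 3: Therefore mu(|f| > 30.01) <= 0.323892


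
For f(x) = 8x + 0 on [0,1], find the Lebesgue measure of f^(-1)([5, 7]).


f^(-1)([5, 7]) = {x : 5 <= 8x + 0 <= 7}
Solving: (5 - 0)/8 <= x <= (7 - 0)/8
= [0.625, 0.875]
Intersecting with [0,1]: [0.625, 0.875]
Measure = 0.875 - 0.625 = 0.25


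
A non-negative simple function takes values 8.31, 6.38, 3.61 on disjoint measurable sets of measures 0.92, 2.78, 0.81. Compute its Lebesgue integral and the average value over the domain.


Step 1: Integral = sum(value_i * measure_i)
= 8.31*0.92 + 6.38*2.78 + 3.61*0.81
= 7.6452 + 17.7364 + 2.9241
= 28.3057
Step 2: Total measure of domain = 0.92 + 2.78 + 0.81 = 4.51
Step 3: Average value = 28.3057 / 4.51 = 6.276208


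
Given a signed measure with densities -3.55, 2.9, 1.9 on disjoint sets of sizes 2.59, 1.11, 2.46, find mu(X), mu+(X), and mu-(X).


Step 1: Compute signed measure on each set:
  Set 1: -3.55 * 2.59 = -9.1945
  Set 2: 2.9 * 1.11 = 3.219
  Set 3: 1.9 * 2.46 = 4.674
Step 2: Total signed measure = (-9.1945) + (3.219) + (4.674)
     = -1.3015
Step 3: Positive part mu+(X) = sum of positive contributions = 7.893
Step 4: Negative part mu-(X) = |sum of negative contributions| = 9.1945


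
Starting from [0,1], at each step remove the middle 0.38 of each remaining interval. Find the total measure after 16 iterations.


Step 1: At each step, fraction remaining = 1 - 0.38 = 0.62
Step 2: After 16 steps, measure = (0.62)^16
Result = 4.767240e-04


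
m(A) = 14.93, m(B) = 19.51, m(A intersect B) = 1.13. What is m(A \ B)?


m(A \ B) = m(A) - m(A n B)
= 14.93 - 1.13
= 13.8


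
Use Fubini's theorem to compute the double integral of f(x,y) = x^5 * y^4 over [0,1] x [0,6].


By Fubini's theorem, the double integral factors as a product of single integrals:
Step 1: integral_0^1 x^5 dx = [x^6/6] from 0 to 1
     = 1^6/6 = 0.166667
Step 2: integral_0^6 y^4 dy = [y^5/5] from 0 to 6
     = 6^5/5 = 1555.2
Step 3: Double integral = 0.166667 * 1555.2 = 259.2


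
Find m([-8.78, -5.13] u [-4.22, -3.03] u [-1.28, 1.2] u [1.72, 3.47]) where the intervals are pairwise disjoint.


For pairwise disjoint intervals, m(union) = sum of lengths.
= (-5.13 - -8.78) + (-3.03 - -4.22) + (1.2 - -1.28) + (3.47 - 1.72)
= 3.65 + 1.19 + 2.48 + 1.75
= 9.07


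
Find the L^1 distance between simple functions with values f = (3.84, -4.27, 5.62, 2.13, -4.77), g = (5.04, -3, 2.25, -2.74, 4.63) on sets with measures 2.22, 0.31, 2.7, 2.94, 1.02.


Step 1: Compute differences f_i - g_i:
  3.84 - 5.04 = -1.2
  -4.27 - -3 = -1.27
  5.62 - 2.25 = 3.37
  2.13 - -2.74 = 4.87
  -4.77 - 4.63 = -9.4
Step 2: Compute |diff|^1 * measure for each set:
  |-1.2|^1 * 2.22 = 1.2 * 2.22 = 2.664
  |-1.27|^1 * 0.31 = 1.27 * 0.31 = 0.3937
  |3.37|^1 * 2.7 = 3.37 * 2.7 = 9.099
  |4.87|^1 * 2.94 = 4.87 * 2.94 = 14.3178
  |-9.4|^1 * 1.02 = 9.4 * 1.02 = 9.588
Step 3: Sum = 36.0625
Step 4: ||f-g||_1 = (36.0625)^(1/1) = 36.0625


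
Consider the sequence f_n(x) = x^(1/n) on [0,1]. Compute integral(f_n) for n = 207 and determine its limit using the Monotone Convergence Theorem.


At n = 207: f_207(x) = x^(1/207).
Step 1: integral(x^(1/207), 0, 1) = [x^(1/207+1) / (1/207+1)] from 0 to 1
     = 1 / (1/207 + 1) = 1 / ((207+1)/207) = 207/(207+1)
     = 207/208 = 0.995192
Step 2: As n -> infinity, f_n(x) = x^(1/n) -> 1 for x in (0,1], and f_n is increasing in n.
By MCT, lim_n integral(f_n) = integral(lim_n f_n) = integral(1, 0, 1) = 1.
Step 3: Verify convergence: 207/208 = 0.995192 -> 1


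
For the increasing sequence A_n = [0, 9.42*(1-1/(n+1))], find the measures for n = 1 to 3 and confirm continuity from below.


By continuity of measure from below: if A_n increases to A, then m(A_n) -> m(A).
Here A = [0, 9.42], so m(A) = 9.42
Step 1: a_1 = 9.42*(1 - 1/2) = 4.71, m(A_1) = 4.71
Step 2: a_2 = 9.42*(1 - 1/3) = 6.28, m(A_2) = 6.28
Step 3: a_3 = 9.42*(1 - 1/4) = 7.065, m(A_3) = 7.065
Limit: m(A_n) -> m([0,9.42]) = 9.42


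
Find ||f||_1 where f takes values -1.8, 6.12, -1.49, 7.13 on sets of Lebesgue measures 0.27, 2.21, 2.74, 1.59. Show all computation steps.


Step 1: Compute |f_i|^1 for each value:
  |-1.8|^1 = 1.8
  |6.12|^1 = 6.12
  |-1.49|^1 = 1.49
  |7.13|^1 = 7.13
Step 2: Multiply by measures and sum:
  1.8 * 0.27 = 0.486
  6.12 * 2.21 = 13.5252
  1.49 * 2.74 = 4.0826
  7.13 * 1.59 = 11.3367
Sum = 0.486 + 13.5252 + 4.0826 + 11.3367 = 29.4305
Step 3: Take the p-th root:
||f||_1 = (29.4305)^(1/1) = 29.4305


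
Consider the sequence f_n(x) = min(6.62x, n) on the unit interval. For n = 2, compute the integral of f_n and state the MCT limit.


f(x) = 6.62x on [0,1]; f_n(x) = min(6.62x, n). At n = 2:
Step 1: f(x) reaches 2 at x = 2/6.62 = 0.302115
Step 2: integral(f_2) = integral(6.62x, 0, 0.302115) + integral(2, 0.302115, 1)
       = 6.62*0.302115^2/2 + 2*(1 - 0.302115)
       = 0.302115 + 1.39577
       = 1.697885
Step 3: As n -> infinity, f_n increases to f, so by MCT integral(f_n) -> integral(f) = 6.62/2 = 3.31.
Convergence: integral(f_2) = 1.697885 -> 3.31 as n -> infinity


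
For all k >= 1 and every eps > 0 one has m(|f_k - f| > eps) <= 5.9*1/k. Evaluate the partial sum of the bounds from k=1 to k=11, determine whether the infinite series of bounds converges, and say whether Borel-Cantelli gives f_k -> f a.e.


Step 1: List the terms 5.9*1/k for k = 1 to 11:
  k=1: 5.9
  k=2: 2.95
  k=3: 1.966667
  k=4: 1.475
  k=5: 1.18
  k=6: 0.983333
  k=7: 0.842857
  k=8: 0.7375
  k=9: 0.655556
  k=10: 0.59
  k=11: 0.536364
Step 2: Partial sum = 5.9 + 2.95 + 1.966667 + 1.475 + 1.18 + 0.983333 + 0.842857 + 0.7375 + 0.655556 + 0.59 + 0.536364
     = 17.817276
Step 3: The full series sum_(k>=1) 5.9*1/k diverges (harmonic series, p = 1; a nonzero constant multiple of a divergent series diverges).
Step 4: The (first) Borel-Cantelli lemma requires a summable sequence of measures, so it does not apply here;
        from this bound alone no conclusion about a.e. convergence can be drawn (convergence in measure still
        gives an a.e.-convergent subsequence, but not a.e. convergence of the whole sequence).
Conclusion: series diverges; Borel-Cantelli is inconclusive about a.e. convergence of f_k.


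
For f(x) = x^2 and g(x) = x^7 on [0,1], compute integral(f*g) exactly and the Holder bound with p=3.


Step 1: Exact integral of f*g = integral(x^9, 0, 1) = 1/10
     = 0.1
Step 2: Holder bound with p=3, q=1.5:
  ||f||_p = (integral x^6 dx)^(1/3) = (1/7)^(1/3) = 0.522758
  ||g||_q = (integral x^10.5 dx)^(1/1.5) = (1/11.5)^(1/1.5) = 0.196276
Step 3: Holder bound = ||f||_p * ||g||_q = 0.522758 * 0.196276 = 0.102605
Verification: 0.1 <= 0.102605 (Holder holds)


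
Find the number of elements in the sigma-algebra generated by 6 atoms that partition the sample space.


Each element of the sigma-algebra is a union of some subset of the 6 atoms.
The number of such subsets is 2^6 = 64.


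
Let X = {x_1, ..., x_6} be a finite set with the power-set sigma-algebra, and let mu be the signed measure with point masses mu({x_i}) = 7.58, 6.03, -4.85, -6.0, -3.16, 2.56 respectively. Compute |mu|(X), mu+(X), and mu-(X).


Step 1: Every measurable set is a union of atoms (the cells / points), so a Hahn decomposition is
  obtained by grouping atoms by sign: P = union of atoms with mu > 0, N = union of the remaining atoms.
  Atoms in P (indices): 1, 2, 6;  atoms in N (indices): 3, 4, 5
  Positive values: 7.58, 6.03, 2.56
  Negative values: -4.85, -6, -3.16
Step 2: mu+(X) = mu(P) = sum of positive atom values = 16.17
Step 3: mu-(X) = -mu(N) = sum of |negative atom values| = 14.01
Step 4: |mu|(X) = mu+(X) + mu-(X) = 16.17 + 14.01 = 30.18


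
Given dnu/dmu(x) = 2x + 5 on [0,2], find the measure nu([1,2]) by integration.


nu(A) = integral_A (dnu/dmu) dmu = integral_1^2 (2x + 5) dx
Step 1: Antiderivative F(x) = (2/2)x^2 + 5x
Step 2: F(2) = (2/2)*2^2 + 5*2 = 4 + 10 = 14
Step 3: F(1) = (2/2)*1^2 + 5*1 = 1 + 5 = 6
Step 4: nu([1,2]) = F(2) - F(1) = 14 - 6 = 8


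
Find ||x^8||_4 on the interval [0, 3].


Step 1: ||f||_4 = (integral_0^3 |x^8|^4 dx)^(1/4)
     = (integral_0^3 x^32 dx)^(1/4)
Step 2: integral_0^3 x^32 dx = [x^33/(33)] from 0 to 3 = 3^33/33
     = 5559060566555523/33 = 1.684564e+14
Step 3: ||f||_4 = (1.684564e+14)^(1/4) = 3602.648294


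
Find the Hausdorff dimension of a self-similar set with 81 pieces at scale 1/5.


For a self-similar set with N copies scaled by 1/r:
dim_H = log(N)/log(r) = log(81)/log(5)
= 4.394449/1.609438
= 2.730425


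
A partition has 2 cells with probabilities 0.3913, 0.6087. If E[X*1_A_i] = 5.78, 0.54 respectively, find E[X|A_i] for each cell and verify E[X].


For each cell A_i: E[X|A_i] = E[X*1_A_i] / P(A_i)
Step 1: E[X|A_1] = 5.78 / 0.3913 = 14.771275
Step 2: E[X|A_2] = 0.54 / 0.6087 = 0.887137
Verification: E[X] = sum E[X*1_A_i] = 5.78 + 0.54 = 6.32


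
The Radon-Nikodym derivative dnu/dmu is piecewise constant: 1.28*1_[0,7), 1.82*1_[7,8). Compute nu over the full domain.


Integrate each piece of the Radon-Nikodym derivative:
Step 1: integral_0^7 1.28 dx = 1.28*(7-0) = 1.28*7 = 8.96
Step 2: integral_7^8 1.82 dx = 1.82*(8-7) = 1.82*1 = 1.82
Total: 8.96 + 1.82 = 10.78


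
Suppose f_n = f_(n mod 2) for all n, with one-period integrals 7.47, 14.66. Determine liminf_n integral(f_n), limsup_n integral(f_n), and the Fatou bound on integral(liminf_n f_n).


The sequence (integral(f_n)) is periodic with period 2, repeating the values 7.47, 14.66 indefinitely.
Step 1: For a periodic sequence, every tail (a_m, a_(m+1), ...) contains all 2 period values infinitely often.
Step 2: Hence inf of every tail = min of the period values = min(7.47, 14.66) = 7.47.
        liminf_n integral(f_n) = sup over m of (inf of tail from m) = 7.47.
Step 3: Similarly sup of every tail = max of the period values = 14.66.
        limsup_n integral(f_n) = 14.66.
Step 4: Fatou's lemma: integral(liminf_n f_n) <= liminf_n integral(f_n) = 7.47.
        So the integral of the pointwise liminf is at most 7.47.


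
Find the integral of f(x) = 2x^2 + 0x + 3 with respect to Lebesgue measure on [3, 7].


The Lebesgue integral of a Riemann-integrable function agrees with the Riemann integral.
Antiderivative F(x) = (2/3)x^3 + (0/2)x^2 + 3x
F(7) = (2/3)*7^3 + (0/2)*7^2 + 3*7
     = (2/3)*343 + (0/2)*49 + 3*7
     = 228.666667 + 0.0 + 21
     = 249.666667
F(3) = 27
Integral = F(7) - F(3) = 249.666667 - 27 = 222.666667


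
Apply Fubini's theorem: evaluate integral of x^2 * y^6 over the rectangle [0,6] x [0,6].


By Fubini's theorem, the double integral factors as a product of single integrals:
Step 1: integral_0^6 x^2 dx = [x^3/3] from 0 to 6
     = 6^3/3 = 72
Step 2: integral_0^6 y^6 dy = [y^7/7] from 0 to 6
     = 6^7/7 = 39990.857143
Step 3: Double integral = 72 * 39990.857143 = 2.879342e+06


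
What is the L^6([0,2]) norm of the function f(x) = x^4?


Step 1: ||f||_6 = (integral_0^2 |x^4|^6 dx)^(1/6)
     = (integral_0^2 x^24 dx)^(1/6)
Step 2: integral_0^2 x^24 dx = [x^25/(25)] from 0 to 2 = 2^25/25
     = 33554432/25 = 1.342177e+06
Step 3: ||f||_6 = (1.342177e+06)^(1/6) = 10.502717


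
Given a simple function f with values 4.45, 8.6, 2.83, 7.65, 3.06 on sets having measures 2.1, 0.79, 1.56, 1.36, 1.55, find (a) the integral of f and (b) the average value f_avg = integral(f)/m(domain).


Step 1: Integral = sum(value_i * measure_i)
= 4.45*2.1 + 8.6*0.79 + 2.83*1.56 + 7.65*1.36 + 3.06*1.55
= 9.345 + 6.794 + 4.4148 + 10.404 + 4.743
= 35.7008
Step 2: Total measure of domain = 2.1 + 0.79 + 1.56 + 1.36 + 1.55 = 7.36
Step 3: Average value = 35.7008 / 7.36 = 4.850652


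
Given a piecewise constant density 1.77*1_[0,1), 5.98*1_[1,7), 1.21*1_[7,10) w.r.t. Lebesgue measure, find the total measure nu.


Integrate each piece of the Radon-Nikodym derivative:
Step 1: integral_0^1 1.77 dx = 1.77*(1-0) = 1.77*1 = 1.77
Step 2: integral_1^7 5.98 dx = 5.98*(7-1) = 5.98*6 = 35.88
Step 3: integral_7^10 1.21 dx = 1.21*(10-7) = 1.21*3 = 3.63
Total: 1.77 + 35.88 + 3.63 = 41.28


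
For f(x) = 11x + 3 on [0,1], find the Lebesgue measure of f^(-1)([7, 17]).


f^(-1)([7, 17]) = {x : 7 <= 11x + 3 <= 17}
Solving: (7 - 3)/11 <= x <= (17 - 3)/11
= [0.363636, 1.272727]
Intersecting with [0,1]: [0.363636, 1]
Measure = 1 - 0.363636 = 0.636364


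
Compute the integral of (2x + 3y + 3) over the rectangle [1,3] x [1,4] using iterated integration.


By Fubini, integrate in x first, then y.
Step 1: Fix y, integrate over x in [1,3]:
  integral(2x + 3y + 3, x=1..3)
  = 2*(3^2 - 1^2)/2 + (3y + 3)*(3 - 1)
  = 8 + (3y + 3)*2
  = 8 + 6y + 6
  = 14 + 6y
Step 2: Integrate over y in [1,4]:
  integral(14 + 6y, y=1..4)
  = 14*3 + 6*(4^2 - 1^2)/2
  = 42 + 45
  = 87


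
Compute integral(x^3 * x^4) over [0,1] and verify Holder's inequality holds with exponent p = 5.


Step 1: Exact integral of f*g = integral(x^7, 0, 1) = 1/8
     = 0.125
Step 2: Holder bound with p=5, q=1.25:
  ||f||_p = (integral x^15 dx)^(1/5) = (1/16)^(1/5) = 0.574349
  ||g||_q = (integral x^5 dx)^(1/1.25) = (1/6)^(1/1.25) = 0.238495
Step 3: Holder bound = ||f||_p * ||g||_q = 0.574349 * 0.238495 = 0.136979
Verification: 0.125 <= 0.136979 (Holder holds)


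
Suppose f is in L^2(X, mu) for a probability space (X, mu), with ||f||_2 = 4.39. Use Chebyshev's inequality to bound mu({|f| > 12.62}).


Chebyshev/Markov inequality: mu(|f| > eps) <= (||f||_p / eps)^p
Step 1: ||f||_2 / eps = 4.39 / 12.62 = 0.347861
Step 2: Raise to power p = 2:
  (0.347861)^2 = 0.121007
Step 3: Therefore mu(|f| > 12.62) <= 0.121007


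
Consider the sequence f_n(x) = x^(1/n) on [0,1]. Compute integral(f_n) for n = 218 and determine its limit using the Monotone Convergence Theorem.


At n = 218: f_218(x) = x^(1/218).
Step 1: integral(x^(1/218), 0, 1) = [x^(1/218+1) / (1/218+1)] from 0 to 1
     = 1 / (1/218 + 1) = 1 / ((218+1)/218) = 218/(218+1)
     = 218/219 = 0.995434
Step 2: As n -> infinity, f_n(x) = x^(1/n) -> 1 for x in (0,1], and f_n is increasing in n.
By MCT, lim_n integral(f_n) = integral(lim_n f_n) = integral(1, 0, 1) = 1.
Step 3: Verify convergence: 218/219 = 0.995434 -> 1


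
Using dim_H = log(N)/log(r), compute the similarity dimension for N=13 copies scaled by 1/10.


For a self-similar set with N copies scaled by 1/r:
dim_H = log(N)/log(r) = log(13)/log(10)
= 2.564949/2.302585
= 1.113943


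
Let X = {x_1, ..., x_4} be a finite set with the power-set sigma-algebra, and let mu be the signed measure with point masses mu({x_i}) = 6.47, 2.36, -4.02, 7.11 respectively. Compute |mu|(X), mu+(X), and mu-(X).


Step 1: Every measurable set is a union of atoms (the cells / points), so a Hahn decomposition is
  obtained by grouping atoms by sign: P = union of atoms with mu > 0, N = union of the remaining atoms.
  Atoms in P (indices): 1, 2, 4;  atoms in N (indices): 3
  Positive values: 6.47, 2.36, 7.11
  Negative values: -4.02
Step 2: mu+(X) = mu(P) = sum of positive atom values = 15.94
Step 3: mu-(X) = -mu(N) = sum of |negative atom values| = 4.02
Step 4: |mu|(X) = mu+(X) + mu-(X) = 15.94 + 4.02 = 19.96


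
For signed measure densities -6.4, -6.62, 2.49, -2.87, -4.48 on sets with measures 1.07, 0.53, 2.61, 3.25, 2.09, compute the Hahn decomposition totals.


Step 1: Compute signed measure on each set:
  Set 1: -6.4 * 1.07 = -6.848
  Set 2: -6.62 * 0.53 = -3.5086
  Set 3: 2.49 * 2.61 = 6.4989
  Set 4: -2.87 * 3.25 = -9.3275
  Set 5: -4.48 * 2.09 = -9.3632
Step 2: Total signed measure = (-6.848) + (-3.5086) + (6.4989) + (-9.3275) + (-9.3632)
     = -22.5484
Step 3: Positive part mu+(X) = sum of positive contributions = 6.4989
Step 4: Negative part mu-(X) = |sum of negative contributions| = 29.0473


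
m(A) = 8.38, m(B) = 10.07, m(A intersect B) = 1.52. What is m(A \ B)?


m(A \ B) = m(A) - m(A n B)
= 8.38 - 1.52
= 6.86


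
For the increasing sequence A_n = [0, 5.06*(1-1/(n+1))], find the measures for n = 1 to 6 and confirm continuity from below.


By continuity of measure from below: if A_n increases to A, then m(A_n) -> m(A).
Here A = [0, 5.06], so m(A) = 5.06
Step 1: a_1 = 5.06*(1 - 1/2) = 2.53, m(A_1) = 2.53
Step 2: a_2 = 5.06*(1 - 1/3) = 3.3733, m(A_2) = 3.3733
Step 3: a_3 = 5.06*(1 - 1/4) = 3.795, m(A_3) = 3.795
Step 4: a_4 = 5.06*(1 - 1/5) = 4.048, m(A_4) = 4.048
Step 5: a_5 = 5.06*(1 - 1/6) = 4.2167, m(A_5) = 4.2167
Step 6: a_6 = 5.06*(1 - 1/7) = 4.3371, m(A_6) = 4.3371
Limit: m(A_n) -> m([0,5.06]) = 5.06


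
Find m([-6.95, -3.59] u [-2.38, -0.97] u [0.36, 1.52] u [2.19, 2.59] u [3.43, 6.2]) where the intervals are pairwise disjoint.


For pairwise disjoint intervals, m(union) = sum of lengths.
= (-3.59 - -6.95) + (-0.97 - -2.38) + (1.52 - 0.36) + (2.59 - 2.19) + (6.2 - 3.43)
= 3.36 + 1.41 + 1.16 + 0.4 + 2.77
= 9.1


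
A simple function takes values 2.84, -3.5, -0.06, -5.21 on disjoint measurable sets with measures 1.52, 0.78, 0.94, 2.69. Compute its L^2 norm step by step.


Step 1: Compute |f_i|^2 for each value:
  |2.84|^2 = 8.0656
  |-3.5|^2 = 12.25
  |-0.06|^2 = 0.0036
  |-5.21|^2 = 27.1441
Step 2: Multiply by measures and sum:
  8.0656 * 1.52 = 12.259712
  12.25 * 0.78 = 9.555
  0.0036 * 0.94 = 0.003384
  27.1441 * 2.69 = 73.017629
Sum = 12.259712 + 9.555 + 0.003384 + 73.017629 = 94.835725
Step 3: Take the p-th root:
||f||_2 = (94.835725)^(1/2) = 9.738364


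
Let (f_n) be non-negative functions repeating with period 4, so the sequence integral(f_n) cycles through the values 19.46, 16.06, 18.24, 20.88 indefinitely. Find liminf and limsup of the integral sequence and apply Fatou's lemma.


The sequence (integral(f_n)) is periodic with period 4, repeating the values 19.46, 16.06, 18.24, 20.88 indefinitely.
Step 1: For a periodic sequence, every tail (a_m, a_(m+1), ...) contains all 4 period values infinitely often.
Step 2: Hence inf of every tail = min of the period values = min(19.46, 16.06, 18.24, 20.88) = 16.06.
        liminf_n integral(f_n) = sup over m of (inf of tail from m) = 16.06.
Step 3: Similarly sup of every tail = max of the period values = 20.88.
        limsup_n integral(f_n) = 20.88.
Step 4: Fatou's lemma: integral(liminf_n f_n) <= liminf_n integral(f_n) = 16.06.
        So the integral of the pointwise liminf is at most 16.06.
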